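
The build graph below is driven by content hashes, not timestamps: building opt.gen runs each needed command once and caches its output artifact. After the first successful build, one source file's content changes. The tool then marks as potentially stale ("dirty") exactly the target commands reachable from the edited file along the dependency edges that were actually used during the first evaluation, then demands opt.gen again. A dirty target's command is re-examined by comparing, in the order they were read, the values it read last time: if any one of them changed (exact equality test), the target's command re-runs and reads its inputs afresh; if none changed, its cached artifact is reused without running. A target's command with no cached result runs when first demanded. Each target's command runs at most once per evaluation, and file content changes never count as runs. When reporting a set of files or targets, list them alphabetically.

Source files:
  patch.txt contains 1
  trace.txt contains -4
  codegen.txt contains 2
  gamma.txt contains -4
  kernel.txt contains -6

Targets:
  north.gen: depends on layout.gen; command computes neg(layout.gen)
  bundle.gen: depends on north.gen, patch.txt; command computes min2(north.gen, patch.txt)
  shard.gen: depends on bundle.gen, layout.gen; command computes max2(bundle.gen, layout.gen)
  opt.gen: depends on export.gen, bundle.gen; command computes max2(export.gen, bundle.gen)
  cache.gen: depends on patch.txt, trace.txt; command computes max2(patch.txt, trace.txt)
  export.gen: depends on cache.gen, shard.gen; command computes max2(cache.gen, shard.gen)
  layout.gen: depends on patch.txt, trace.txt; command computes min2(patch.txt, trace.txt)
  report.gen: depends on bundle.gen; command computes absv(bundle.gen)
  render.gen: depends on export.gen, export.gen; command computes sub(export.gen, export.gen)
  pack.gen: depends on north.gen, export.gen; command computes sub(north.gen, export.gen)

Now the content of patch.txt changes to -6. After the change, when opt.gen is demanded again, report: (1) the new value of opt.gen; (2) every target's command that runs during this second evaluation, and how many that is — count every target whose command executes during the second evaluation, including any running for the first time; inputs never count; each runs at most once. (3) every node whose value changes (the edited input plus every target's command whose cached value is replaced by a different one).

Initial pass — values computed on the first demand:
  cache.gen = max2(1, -4) = 1
  layout.gen = min2(1, -4) = -4
  north.gen = neg(-4) = 4
  bundle.gen = min2(4, 1) = 1
  shard.gen = max2(1, -4) = 1
  export.gen = max2(1, 1) = 1
  opt.gen = max2(1, 1) = 1

Second demand — change propagation:
  cache.gen: re-runs because patch.txt 1->-6; new result -4.
  layout.gen: re-runs because patch.txt 1->-6; new result -6.
  north.gen: re-runs because layout.gen -4->-6; new result 6.
  bundle.gen: re-runs because north.gen 4->6; patch.txt 1->-6; new result -6.
  shard.gen: re-runs because bundle.gen 1->-6; layout.gen -4->-6; new result -6.
  export.gen: re-runs because cache.gen 1->-4; shard.gen 1->-6; new result -4.
  opt.gen: re-runs because export.gen 1->-4; bundle.gen 1->-6; new result -4.

opt.gen now evaluates to -4.
Run set: bundle.gen, cache.gen, export.gen, layout.gen, north.gen, opt.gen, shard.gen (7 run).
Changed values: bundle.gen, cache.gen, export.gen, layout.gen, north.gen, opt.gen, patch.txt, shard.gen.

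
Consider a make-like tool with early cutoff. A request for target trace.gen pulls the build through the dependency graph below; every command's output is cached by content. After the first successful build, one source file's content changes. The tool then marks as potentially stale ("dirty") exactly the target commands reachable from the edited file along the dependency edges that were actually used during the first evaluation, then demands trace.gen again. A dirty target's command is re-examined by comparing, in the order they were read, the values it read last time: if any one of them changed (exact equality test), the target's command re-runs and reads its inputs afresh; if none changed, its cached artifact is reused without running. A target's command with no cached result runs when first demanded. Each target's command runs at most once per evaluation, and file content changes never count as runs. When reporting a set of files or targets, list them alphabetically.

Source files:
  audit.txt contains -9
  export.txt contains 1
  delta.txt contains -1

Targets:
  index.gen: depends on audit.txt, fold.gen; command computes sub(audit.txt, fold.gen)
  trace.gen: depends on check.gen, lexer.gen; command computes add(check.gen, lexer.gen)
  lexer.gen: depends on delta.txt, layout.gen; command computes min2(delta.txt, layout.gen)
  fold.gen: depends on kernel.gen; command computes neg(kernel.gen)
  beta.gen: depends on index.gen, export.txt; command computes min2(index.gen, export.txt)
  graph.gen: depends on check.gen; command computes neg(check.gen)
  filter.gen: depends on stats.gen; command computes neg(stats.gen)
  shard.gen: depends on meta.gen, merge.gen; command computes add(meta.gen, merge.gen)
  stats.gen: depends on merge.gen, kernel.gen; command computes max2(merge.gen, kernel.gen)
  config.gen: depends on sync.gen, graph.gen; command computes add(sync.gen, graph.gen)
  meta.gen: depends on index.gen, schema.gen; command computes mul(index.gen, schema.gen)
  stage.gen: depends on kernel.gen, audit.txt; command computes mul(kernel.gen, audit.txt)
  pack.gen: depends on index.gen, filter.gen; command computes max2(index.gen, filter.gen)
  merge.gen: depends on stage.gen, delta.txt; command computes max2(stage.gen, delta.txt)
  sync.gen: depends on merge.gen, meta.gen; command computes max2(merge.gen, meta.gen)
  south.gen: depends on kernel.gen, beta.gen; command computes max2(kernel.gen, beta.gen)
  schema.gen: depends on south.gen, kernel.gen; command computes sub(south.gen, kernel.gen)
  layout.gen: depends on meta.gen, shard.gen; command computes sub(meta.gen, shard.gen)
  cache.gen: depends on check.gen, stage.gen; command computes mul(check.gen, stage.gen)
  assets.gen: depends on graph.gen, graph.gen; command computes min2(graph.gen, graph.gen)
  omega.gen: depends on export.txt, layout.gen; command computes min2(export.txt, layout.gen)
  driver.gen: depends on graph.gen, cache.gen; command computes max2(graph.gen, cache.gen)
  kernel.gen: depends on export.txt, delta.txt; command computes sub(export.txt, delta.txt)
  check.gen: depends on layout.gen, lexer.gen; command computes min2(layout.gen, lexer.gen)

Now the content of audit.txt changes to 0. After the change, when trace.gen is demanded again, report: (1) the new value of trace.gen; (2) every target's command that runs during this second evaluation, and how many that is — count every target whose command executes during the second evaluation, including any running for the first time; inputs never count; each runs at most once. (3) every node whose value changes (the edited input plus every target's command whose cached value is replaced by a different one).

Demanding trace.gen again yields -2.
10 target commands run: beta.gen, check.gen, index.gen, layout.gen, lexer.gen, merge.gen, meta.gen, shard.gen, south.gen, stage.gen.
The nodes whose values change: audit.txt, beta.gen, index.gen, layout.gen, merge.gen, shard.gen, stage.gen.
Note where the cutoff bites: schema.gen is checked, finds nothing changed, and keeps its cache.

First demand of the output computes:
  kernel.gen = sub(1, -1) = 2
  fold.gen = neg(2) = -2
  index.gen = sub(-9, -2) = -7
  beta.gen = min2(-7, 1) = -7
  south.gen = max2(2, -7) = 2
  schema.gen = sub(2, 2) = 0
  meta.gen = mul(-7, 0) = 0
  stage.gen = mul(2, -9) = -18
  merge.gen = max2(-18, -1) = -1
  shard.gen = add(0, -1) = -1
  layout.gen = sub(0, -1) = 1
  lexer.gen = min2(-1, 1) = -1
  check.gen = min2(1, -1) = -1
  trace.gen = add(-1, -1) = -2

After the edit, cleaning proceeds:
  index.gen: a read changed (audit.txt -9->0) — executes, giving 2.
  beta.gen: a read changed (index.gen -7->2) — executes, giving 1.
  south.gen: a read changed (beta.gen -7->1) — executes, giving 2 — identical to its old value.
  schema.gen: dirty, but its reads are unchanged (south.gen unchanged, kernel.gen unchanged); cached 0 stands.
  meta.gen: a read changed (index.gen -7->2) — executes, giving 0 — identical to its old value.
  stage.gen: a read changed (audit.txt -9->0) — executes, giving 0.
  merge.gen: a read changed (stage.gen -18->0) — executes, giving 0.
  shard.gen: a read changed (merge.gen -1->0) — executes, giving 0.
  layout.gen: a read changed (shard.gen -1->0) — executes, giving 0.
  lexer.gen: a read changed (layout.gen 1->0) — executes, giving -1 — identical to its old value.
  check.gen: a read changed (layout.gen 1->0) — executes, giving -1 — identical to its old value.
  trace.gen: dirty, but its reads are unchanged (check.gen unchanged, lexer.gen unchanged); cached -2 stands.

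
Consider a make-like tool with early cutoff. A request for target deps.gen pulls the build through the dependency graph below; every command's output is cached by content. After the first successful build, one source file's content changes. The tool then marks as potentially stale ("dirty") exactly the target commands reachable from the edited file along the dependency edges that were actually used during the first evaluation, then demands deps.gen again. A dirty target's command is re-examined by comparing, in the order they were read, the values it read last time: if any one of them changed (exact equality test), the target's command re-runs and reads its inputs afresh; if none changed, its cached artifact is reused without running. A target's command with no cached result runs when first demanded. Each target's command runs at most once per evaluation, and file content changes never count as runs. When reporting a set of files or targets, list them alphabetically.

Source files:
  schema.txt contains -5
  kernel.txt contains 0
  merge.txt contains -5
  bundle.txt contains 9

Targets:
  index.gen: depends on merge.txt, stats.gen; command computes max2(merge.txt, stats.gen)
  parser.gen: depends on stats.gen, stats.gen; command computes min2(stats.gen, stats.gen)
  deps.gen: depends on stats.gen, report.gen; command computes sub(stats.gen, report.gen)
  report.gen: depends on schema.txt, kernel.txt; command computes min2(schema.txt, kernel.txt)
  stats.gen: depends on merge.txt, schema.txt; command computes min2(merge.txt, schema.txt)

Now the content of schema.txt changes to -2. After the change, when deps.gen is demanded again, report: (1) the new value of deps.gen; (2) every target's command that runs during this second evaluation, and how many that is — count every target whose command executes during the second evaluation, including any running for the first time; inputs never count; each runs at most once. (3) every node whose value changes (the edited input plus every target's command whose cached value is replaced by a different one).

Demanding deps.gen again yields -3.
3 target commands run: deps.gen, report.gen, stats.gen.
The nodes whose values change: deps.gen, report.gen, schema.txt.

First demand of the output computes:
  report.gen = min2(-5, 0) = -5
  stats.gen = min2(-5, -5) = -5
  deps.gen = sub(-5, -5) = 0

After the edit, cleaning proceeds:
  report.gen: a read changed (schema.txt -5->-2) — executes, giving -2.
  stats.gen: a read changed (schema.txt -5->-2) — executes, giving -5 — identical to its old value.
  deps.gen: a read changed (report.gen -5->-2) — executes, giving -3.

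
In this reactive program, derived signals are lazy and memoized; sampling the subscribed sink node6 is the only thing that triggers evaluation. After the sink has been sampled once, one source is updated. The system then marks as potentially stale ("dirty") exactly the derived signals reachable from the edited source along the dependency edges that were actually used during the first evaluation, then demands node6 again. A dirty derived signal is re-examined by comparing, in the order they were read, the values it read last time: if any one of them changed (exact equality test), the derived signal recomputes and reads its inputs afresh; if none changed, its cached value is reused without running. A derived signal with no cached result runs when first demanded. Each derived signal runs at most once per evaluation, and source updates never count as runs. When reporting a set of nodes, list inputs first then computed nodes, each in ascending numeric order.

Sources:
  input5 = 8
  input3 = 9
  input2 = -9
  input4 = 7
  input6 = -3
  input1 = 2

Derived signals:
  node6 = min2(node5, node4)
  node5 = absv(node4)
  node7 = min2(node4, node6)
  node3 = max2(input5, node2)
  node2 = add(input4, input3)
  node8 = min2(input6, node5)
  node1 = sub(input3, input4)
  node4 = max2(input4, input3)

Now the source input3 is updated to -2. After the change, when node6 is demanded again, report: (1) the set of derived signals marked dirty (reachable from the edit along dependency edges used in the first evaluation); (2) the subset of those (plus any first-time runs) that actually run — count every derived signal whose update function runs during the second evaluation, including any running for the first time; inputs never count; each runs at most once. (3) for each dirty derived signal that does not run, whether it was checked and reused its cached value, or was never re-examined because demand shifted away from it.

First demand of the output computes:
  node4 = max2(7, 9) = 9
  node5 = absv(9) = 9
  node6 = min2(9, 9) = 9

After the edit, cleaning proceeds:
  node4: a read changed (input3 9->-2) — executes, giving 7.
  node5: a read changed (node4 9->7) — executes, giving 7.
  node6: a read changed (node5 9->7; node4 9->7) — executes, giving 7.

The edit dirties: node4, node5, node6.
3 derived signals run: node4, node5, node6.
No dirty derived signal escaped a run.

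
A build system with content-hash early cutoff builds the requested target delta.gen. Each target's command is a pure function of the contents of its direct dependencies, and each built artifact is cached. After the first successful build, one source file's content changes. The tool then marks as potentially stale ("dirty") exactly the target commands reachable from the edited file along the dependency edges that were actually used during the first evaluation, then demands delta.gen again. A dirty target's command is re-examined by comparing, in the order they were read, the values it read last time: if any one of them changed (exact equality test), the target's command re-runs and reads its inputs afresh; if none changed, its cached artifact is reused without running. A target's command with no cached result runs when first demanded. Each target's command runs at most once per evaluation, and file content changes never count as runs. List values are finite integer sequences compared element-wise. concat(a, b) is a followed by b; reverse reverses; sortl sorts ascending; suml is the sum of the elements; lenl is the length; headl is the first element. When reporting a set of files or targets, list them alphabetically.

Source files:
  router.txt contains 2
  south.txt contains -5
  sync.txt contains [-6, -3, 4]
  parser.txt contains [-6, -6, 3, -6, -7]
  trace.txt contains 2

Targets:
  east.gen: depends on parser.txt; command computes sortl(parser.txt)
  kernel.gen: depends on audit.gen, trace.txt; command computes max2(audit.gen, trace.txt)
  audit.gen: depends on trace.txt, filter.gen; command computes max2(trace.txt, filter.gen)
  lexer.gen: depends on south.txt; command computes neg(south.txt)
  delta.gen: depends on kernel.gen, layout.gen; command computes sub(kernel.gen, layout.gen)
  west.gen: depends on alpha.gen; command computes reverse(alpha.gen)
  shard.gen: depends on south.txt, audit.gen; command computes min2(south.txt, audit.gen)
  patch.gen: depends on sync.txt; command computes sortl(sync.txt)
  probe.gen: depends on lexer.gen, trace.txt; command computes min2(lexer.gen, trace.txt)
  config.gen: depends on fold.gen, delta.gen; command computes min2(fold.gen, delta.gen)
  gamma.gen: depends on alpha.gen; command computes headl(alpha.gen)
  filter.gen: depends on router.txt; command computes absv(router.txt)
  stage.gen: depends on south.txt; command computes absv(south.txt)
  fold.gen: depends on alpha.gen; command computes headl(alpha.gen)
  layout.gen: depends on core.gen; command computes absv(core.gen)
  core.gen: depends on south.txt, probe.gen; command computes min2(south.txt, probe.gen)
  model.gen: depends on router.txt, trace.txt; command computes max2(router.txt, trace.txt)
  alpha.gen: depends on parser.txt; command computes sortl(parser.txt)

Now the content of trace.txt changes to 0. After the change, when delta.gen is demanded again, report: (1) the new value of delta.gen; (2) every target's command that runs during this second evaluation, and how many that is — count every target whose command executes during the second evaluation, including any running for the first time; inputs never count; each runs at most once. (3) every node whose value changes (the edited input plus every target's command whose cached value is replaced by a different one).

First evaluation (everything demanded from the output):
  filter.gen = absv(2) = 2
  audit.gen = max2(2, 2) = 2
  kernel.gen = max2(2, 2) = 2
  lexer.gen = neg(-5) = 5
  probe.gen = min2(5, 2) = 2
  core.gen = min2(-5, 2) = -5
  layout.gen = absv(-5) = 5
  delta.gen = sub(2, 5) = -3

Propagation after the edit:
  audit.gen: runs — trace.txt 2->0; result 2 (same value as before).
  kernel.gen: runs — trace.txt 2->0; result 2 (same value as before).
  probe.gen: runs — trace.txt 2->0; result 0.
  core.gen: runs — probe.gen 2->0; result -5 (same value as before).
  layout.gen: checked — values it read are unchanged (core.gen unchanged); reused cached 5 without running.
  delta.gen: checked — values it read are unchanged (kernel.gen unchanged, layout.gen unchanged); reused cached -3 without running.

Key observation: the cutoff stops propagation at layout.gen — its inputs' values are unchanged, so it reuses its cache.

New value of delta.gen: -3.
Target commands that run: audit.gen, core.gen, kernel.gen, probe.gen — 4 in total.
Values that change: probe.gen, trace.txt.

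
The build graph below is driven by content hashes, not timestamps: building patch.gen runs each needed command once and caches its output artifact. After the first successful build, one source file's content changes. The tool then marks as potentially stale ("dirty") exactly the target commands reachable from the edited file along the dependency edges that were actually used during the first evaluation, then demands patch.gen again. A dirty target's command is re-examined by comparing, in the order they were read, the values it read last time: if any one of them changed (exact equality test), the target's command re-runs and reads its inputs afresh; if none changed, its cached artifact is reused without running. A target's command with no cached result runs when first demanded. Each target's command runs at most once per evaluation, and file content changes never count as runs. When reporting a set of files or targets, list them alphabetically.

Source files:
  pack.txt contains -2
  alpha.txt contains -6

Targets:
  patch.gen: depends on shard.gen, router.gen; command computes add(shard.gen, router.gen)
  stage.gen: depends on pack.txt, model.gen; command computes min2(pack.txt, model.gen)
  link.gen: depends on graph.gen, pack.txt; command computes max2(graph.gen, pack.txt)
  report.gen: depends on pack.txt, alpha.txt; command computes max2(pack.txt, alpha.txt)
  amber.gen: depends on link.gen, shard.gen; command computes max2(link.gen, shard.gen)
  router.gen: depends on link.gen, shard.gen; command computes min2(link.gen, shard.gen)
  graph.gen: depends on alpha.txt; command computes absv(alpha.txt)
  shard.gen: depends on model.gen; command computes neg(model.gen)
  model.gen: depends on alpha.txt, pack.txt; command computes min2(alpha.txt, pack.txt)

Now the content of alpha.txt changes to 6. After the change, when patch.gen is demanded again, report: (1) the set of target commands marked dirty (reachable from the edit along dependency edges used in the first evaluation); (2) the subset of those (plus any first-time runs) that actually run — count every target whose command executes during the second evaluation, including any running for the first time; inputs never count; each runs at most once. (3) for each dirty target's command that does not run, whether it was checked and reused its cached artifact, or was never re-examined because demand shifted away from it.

Initial pass — values computed on the first demand:
  graph.gen = absv(-6) = 6
  link.gen = max2(6, -2) = 6
  model.gen = min2(-6, -2) = -6
  shard.gen = neg(-6) = 6
  router.gen = min2(6, 6) = 6
  patch.gen = add(6, 6) = 12

Second demand — change propagation:
  graph.gen: re-runs because alpha.txt -6->6; new result 6 (unchanged).
  link.gen: re-examined; everything it read last time is the same (graph.gen unchanged, pack.txt unchanged) — cache 6 kept, no run.
  model.gen: re-runs because alpha.txt -6->6; new result -2.
  shard.gen: re-runs because model.gen -6->-2; new result 2.
  router.gen: re-runs because shard.gen 6->2; new result 2.
  patch.gen: re-runs because shard.gen 6->2; router.gen 6->2; new result 4.

The important point: at link.gen every value read last time is unchanged, so the dirty flag clears without a run.

Dirty set: graph.gen, link.gen, model.gen, patch.gen, router.gen, shard.gen.
Run set: graph.gen, model.gen, patch.gen, router.gen, shard.gen (5 run).
Re-examined without running (cache reused): link.gen.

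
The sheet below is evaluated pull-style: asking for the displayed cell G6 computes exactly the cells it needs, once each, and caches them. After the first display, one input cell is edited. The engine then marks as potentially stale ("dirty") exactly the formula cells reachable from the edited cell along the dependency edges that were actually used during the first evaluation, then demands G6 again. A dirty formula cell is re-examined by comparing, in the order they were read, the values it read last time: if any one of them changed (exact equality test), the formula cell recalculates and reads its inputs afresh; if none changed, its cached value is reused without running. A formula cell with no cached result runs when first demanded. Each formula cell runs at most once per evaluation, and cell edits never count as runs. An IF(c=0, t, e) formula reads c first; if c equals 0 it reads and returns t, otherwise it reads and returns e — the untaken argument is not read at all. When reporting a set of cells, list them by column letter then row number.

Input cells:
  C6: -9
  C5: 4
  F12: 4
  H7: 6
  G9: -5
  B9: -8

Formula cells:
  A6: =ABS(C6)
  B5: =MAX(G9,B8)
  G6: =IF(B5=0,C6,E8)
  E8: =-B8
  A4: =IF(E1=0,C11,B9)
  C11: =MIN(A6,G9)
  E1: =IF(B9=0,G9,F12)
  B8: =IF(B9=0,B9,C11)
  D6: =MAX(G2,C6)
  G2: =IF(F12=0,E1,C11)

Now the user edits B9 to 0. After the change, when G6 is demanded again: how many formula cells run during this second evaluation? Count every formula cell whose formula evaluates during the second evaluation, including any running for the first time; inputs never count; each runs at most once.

3 formula cells run: B5, B8, G6.
Note the branch switch — demand abandons E8, which is never re-examined.

First demand of the output computes:
  A6 = ABS(-9) = 9
  C11 = MIN(9, -5) = -5
  B8 = IF(B9=0: B9=-8 -> else branch C11) = -5
  B5 = MAX(-5, -5) = -5
  E8 = -(-5) = 5
  G6 = IF(B5=0: B5=-5 -> else branch E8) = 5

After the edit, cleaning proceeds:
  B8: a read changed (B9 -8->0) — executes, giving 0.
  B5: a read changed (B8 -5->0) — executes, giving 0.
  E8: stays stale; no demand reaches it after the flip.
  G6: a read changed (B5 -5->0) — executes, giving -9.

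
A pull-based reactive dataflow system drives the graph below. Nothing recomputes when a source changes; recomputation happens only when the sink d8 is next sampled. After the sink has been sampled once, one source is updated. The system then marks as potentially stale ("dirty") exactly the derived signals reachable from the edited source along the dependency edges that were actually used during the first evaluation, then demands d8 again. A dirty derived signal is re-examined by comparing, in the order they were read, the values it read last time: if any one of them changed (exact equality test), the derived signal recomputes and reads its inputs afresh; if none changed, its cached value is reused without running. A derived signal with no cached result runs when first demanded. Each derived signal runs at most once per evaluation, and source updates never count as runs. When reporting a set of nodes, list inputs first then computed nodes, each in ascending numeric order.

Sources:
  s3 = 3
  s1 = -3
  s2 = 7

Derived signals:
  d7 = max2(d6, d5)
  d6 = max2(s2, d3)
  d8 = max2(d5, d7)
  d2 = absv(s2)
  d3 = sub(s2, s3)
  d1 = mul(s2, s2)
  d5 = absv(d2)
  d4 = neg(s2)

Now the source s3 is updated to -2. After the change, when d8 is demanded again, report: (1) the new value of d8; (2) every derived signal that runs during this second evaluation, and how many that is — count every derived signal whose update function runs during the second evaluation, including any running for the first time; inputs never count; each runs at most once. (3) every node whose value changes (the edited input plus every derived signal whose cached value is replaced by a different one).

New value of d8: 9.
Derived signals that run: d3, d6, d7, d8 — 4 in total.
Values that change: s3, d3, d6, d7, d8.

First evaluation (everything demanded from the output):
  d2 = absv(7) = 7
  d3 = sub(7, 3) = 4
  d5 = absv(7) = 7
  d6 = max2(7, 4) = 7
  d7 = max2(7, 7) = 7
  d8 = max2(7, 7) = 7

Propagation after the edit:
  d3: runs — s3 3->-2; result 9.
  d6: runs — d3 4->9; result 9.
  d7: runs — d6 7->9; result 9.
  d8: runs — d7 7->9; result 9.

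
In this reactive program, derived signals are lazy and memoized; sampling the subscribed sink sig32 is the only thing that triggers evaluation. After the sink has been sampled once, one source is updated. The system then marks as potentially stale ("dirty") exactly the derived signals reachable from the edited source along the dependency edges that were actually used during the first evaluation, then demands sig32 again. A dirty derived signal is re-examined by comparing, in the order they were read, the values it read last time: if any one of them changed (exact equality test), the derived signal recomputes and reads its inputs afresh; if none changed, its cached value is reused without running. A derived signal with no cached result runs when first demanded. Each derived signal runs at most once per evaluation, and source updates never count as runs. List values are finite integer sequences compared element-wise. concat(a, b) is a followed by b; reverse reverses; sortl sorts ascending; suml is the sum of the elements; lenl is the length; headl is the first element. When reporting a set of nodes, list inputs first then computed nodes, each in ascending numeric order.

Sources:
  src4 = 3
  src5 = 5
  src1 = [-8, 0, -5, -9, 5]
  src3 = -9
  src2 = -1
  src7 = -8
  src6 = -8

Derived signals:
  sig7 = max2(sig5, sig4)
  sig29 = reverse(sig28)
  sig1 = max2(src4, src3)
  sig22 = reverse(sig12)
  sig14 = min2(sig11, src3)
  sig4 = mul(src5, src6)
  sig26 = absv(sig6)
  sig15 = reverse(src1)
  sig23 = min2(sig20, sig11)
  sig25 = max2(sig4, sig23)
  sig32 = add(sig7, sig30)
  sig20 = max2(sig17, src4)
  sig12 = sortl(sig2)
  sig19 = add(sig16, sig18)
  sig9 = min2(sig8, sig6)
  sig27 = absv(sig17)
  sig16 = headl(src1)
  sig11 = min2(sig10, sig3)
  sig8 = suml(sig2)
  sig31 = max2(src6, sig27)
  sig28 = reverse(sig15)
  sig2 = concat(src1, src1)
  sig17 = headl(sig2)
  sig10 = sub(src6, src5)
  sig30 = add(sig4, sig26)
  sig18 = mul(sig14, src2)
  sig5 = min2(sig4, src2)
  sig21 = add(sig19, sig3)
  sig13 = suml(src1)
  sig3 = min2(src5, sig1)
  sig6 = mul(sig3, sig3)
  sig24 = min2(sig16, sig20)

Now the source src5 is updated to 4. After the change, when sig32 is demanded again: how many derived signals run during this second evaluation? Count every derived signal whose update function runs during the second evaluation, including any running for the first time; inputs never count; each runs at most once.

First demand of the output computes:
  sig1 = max2(3, -9) = 3
  sig3 = min2(5, 3) = 3
  sig4 = mul(5, -8) = -40
  sig5 = min2(-40, -1) = -40
  sig6 = mul(3, 3) = 9
  sig7 = max2(-40, -40) = -40
  sig26 = absv(9) = 9
  sig30 = add(-40, 9) = -31
  sig32 = add(-40, -31) = -71

After the edit, cleaning proceeds:
  sig3: a read changed (src5 5->4) — executes, giving 3 — identical to its old value.
  sig4: a read changed (src5 5->4) — executes, giving -32.
  sig5: a read changed (sig4 -40->-32) — executes, giving -32.
  sig6: dirty, but its reads are unchanged (sig3 unchanged, sig3 unchanged); cached 9 stands.
  sig7: a read changed (sig5 -40->-32; sig4 -40->-32) — executes, giving -32.
  sig26: dirty, but its reads are unchanged (sig6 unchanged); cached 9 stands.
  sig30: a read changed (sig4 -40->-32) — executes, giving -23.
  sig32: a read changed (sig7 -40->-32; sig30 -31->-23) — executes, giving -55.

Note where the cutoff bites: sig6 is checked, finds nothing changed, and keeps its cache.

6 derived signals run: sig3, sig4, sig5, sig7, sig30, sig32.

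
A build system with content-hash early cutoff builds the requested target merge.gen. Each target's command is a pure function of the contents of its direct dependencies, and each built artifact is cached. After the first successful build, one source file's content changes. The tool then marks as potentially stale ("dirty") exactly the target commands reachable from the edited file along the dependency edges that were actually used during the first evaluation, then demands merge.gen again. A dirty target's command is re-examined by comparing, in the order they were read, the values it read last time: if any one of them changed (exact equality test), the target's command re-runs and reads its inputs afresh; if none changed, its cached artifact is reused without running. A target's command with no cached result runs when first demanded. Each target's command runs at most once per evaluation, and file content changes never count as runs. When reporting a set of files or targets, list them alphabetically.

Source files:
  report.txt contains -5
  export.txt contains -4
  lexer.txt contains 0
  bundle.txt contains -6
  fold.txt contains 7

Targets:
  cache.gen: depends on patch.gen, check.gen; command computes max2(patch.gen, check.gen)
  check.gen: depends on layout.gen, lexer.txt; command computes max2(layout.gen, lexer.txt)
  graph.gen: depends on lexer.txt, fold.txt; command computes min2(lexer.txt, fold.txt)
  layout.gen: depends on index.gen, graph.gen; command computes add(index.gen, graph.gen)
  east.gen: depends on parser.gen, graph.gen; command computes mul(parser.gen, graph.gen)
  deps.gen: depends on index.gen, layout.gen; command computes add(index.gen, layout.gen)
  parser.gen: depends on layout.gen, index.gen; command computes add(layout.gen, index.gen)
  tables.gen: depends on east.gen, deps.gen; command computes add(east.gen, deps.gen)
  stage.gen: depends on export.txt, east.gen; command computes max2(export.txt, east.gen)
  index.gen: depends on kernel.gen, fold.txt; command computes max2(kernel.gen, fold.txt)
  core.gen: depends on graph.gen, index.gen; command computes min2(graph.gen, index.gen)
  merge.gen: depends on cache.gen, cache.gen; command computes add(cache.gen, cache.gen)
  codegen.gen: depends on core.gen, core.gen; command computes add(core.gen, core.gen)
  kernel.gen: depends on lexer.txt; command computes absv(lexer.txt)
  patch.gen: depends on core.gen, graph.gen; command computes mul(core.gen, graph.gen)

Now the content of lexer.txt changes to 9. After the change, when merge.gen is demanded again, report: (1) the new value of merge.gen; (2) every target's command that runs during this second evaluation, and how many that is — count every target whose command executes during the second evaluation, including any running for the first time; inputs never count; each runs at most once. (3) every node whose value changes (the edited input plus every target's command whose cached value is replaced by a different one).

First evaluation (everything demanded from the output):
  graph.gen = min2(0, 7) = 0
  kernel.gen = absv(0) = 0
  index.gen = max2(0, 7) = 7
  core.gen = min2(0, 7) = 0
  layout.gen = add(7, 0) = 7
  check.gen = max2(7, 0) = 7
  patch.gen = mul(0, 0) = 0
  cache.gen = max2(0, 7) = 7
  merge.gen = add(7, 7) = 14

Propagation after the edit:
  graph.gen: runs — lexer.txt 0->9; result 7.
  kernel.gen: runs — lexer.txt 0->9; result 9.
  index.gen: runs — kernel.gen 0->9; result 9.
  core.gen: runs — graph.gen 0->7; index.gen 7->9; result 7.
  layout.gen: runs — index.gen 7->9; graph.gen 0->7; result 16.
  check.gen: runs — layout.gen 7->16; lexer.txt 0->9; result 16.
  patch.gen: runs — core.gen 0->7; graph.gen 0->7; result 49.
  cache.gen: runs — patch.gen 0->49; check.gen 7->16; result 49.
  merge.gen: runs — cache.gen 7->49; cache.gen 7->49; result 98.

New value of merge.gen: 98.
Target commands that run: cache.gen, check.gen, core.gen, graph.gen, index.gen, kernel.gen, layout.gen, merge.gen, patch.gen — 9 in total.
Values that change: cache.gen, check.gen, core.gen, graph.gen, index.gen, kernel.gen, layout.gen, lexer.txt, merge.gen, patch.gen.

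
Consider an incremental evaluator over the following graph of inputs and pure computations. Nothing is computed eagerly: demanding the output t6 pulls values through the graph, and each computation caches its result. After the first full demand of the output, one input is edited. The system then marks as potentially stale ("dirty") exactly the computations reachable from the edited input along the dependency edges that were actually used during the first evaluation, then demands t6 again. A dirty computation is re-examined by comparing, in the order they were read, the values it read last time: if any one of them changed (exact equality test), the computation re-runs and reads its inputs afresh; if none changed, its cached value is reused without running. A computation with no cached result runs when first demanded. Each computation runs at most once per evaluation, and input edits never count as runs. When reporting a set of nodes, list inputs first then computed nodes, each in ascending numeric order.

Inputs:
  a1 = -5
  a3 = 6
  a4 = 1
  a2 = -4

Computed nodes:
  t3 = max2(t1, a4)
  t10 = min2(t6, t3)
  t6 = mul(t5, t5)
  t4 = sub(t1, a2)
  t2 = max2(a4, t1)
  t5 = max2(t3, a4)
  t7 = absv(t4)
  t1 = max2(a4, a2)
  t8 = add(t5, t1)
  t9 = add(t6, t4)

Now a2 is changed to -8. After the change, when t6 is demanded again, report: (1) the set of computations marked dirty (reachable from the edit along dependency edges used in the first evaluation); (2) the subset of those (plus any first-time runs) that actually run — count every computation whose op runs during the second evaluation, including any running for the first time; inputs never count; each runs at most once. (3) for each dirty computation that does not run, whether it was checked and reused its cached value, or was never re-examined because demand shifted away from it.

Initial pass — values computed on the first demand:
  t1 = max2(1, -4) = 1
  t3 = max2(1, 1) = 1
  t5 = max2(1, 1) = 1
  t6 = mul(1, 1) = 1

Second demand — change propagation:
  t1: re-runs because a2 -4->-8; new result 1 (unchanged).
  t3: re-examined; everything it read last time is the same (t1 unchanged, a4 unchanged) — cache 1 kept, no run.
  t5: re-examined; everything it read last time is the same (t3 unchanged, a4 unchanged) — cache 1 kept, no run.
  t6: re-examined; everything it read last time is the same (t5 unchanged, t5 unchanged) — cache 1 kept, no run.

The important point: t1 recomputes to an identical value, and the output ends up unchanged.

Dirty set: t1, t3, t5, t6.
Run set: t1 (1 run).
Re-examined without running (cache reused): t3, t5, t6.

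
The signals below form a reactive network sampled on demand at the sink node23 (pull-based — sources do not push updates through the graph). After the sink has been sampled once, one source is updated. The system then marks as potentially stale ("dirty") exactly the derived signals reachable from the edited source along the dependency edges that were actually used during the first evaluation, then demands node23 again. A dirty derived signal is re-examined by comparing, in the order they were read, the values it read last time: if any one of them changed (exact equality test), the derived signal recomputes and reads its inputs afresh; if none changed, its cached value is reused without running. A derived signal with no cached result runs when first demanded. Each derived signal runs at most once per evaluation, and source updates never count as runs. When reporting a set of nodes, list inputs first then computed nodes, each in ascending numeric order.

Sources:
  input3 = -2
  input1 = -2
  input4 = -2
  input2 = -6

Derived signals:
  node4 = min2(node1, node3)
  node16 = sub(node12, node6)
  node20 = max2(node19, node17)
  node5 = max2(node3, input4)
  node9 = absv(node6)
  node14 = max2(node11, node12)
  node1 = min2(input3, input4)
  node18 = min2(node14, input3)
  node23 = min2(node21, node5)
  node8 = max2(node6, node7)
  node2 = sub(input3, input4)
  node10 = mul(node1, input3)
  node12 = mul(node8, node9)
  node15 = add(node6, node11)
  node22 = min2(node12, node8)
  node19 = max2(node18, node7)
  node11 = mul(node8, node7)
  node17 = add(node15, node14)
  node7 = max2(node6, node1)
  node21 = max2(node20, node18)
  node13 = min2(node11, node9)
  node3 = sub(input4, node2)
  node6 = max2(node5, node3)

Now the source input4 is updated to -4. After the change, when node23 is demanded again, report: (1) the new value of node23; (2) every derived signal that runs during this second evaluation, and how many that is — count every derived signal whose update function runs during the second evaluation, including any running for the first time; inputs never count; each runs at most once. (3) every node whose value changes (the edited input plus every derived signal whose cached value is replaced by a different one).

Initial pass — values computed on the first demand:
  node1 = min2(-2, -2) = -2
  node2 = sub(-2, -2) = 0
  node3 = sub(-2, 0) = -2
  node5 = max2(-2, -2) = -2
  node6 = max2(-2, -2) = -2
  node7 = max2(-2, -2) = -2
  node8 = max2(-2, -2) = -2
  node9 = absv(-2) = 2
  node11 = mul(-2, -2) = 4
  node12 = mul(-2, 2) = -4
  node14 = max2(4, -4) = 4
  node15 = add(-2, 4) = 2
  node17 = add(2, 4) = 6
  node18 = min2(4, -2) = -2
  node19 = max2(-2, -2) = -2
  node20 = max2(-2, 6) = 6
  node21 = max2(6, -2) = 6
  node23 = min2(6, -2) = -2

Second demand — change propagation:
  node1: re-runs because input4 -2->-4; new result -4.
  node2: re-runs because input4 -2->-4; new result 2.
  node3: re-runs because input4 -2->-4; node2 0->2; new result -6.
  node5: re-runs because node3 -2->-6; input4 -2->-4; new result -4.
  node6: re-runs because node5 -2->-4; node3 -2->-6; new result -4.
  node7: re-runs because node6 -2->-4; node1 -2->-4; new result -4.
  node8: re-runs because node6 -2->-4; node7 -2->-4; new result -4.
  node9: re-runs because node6 -2->-4; new result 4.
  node11: re-runs because node8 -2->-4; node7 -2->-4; new result 16.
  node12: re-runs because node8 -2->-4; node9 2->4; new result -16.
  node14: re-runs because node11 4->16; node12 -4->-16; new result 16.
  node15: re-runs because node6 -2->-4; node11 4->16; new result 12.
  node17: re-runs because node15 2->12; node14 4->16; new result 28.
  node18: re-runs because node14 4->16; new result -2 (unchanged).
  node19: re-runs because node7 -2->-4; new result -2 (unchanged).
  node20: re-runs because node17 6->28; new result 28.
  node21: re-runs because node20 6->28; new result 28.
  node23: re-runs because node21 6->28; node5 -2->-4; new result -4.

node23 now evaluates to -4.
Run set: node1, node2, node3, node5, node6, node7, node8, node9, node11, node12, node14, node15, node17, node18, node19, node20, node21, node23 (18 run).
Changed values: input4, node1, node2, node3, node5, node6, node7, node8, node9, node11, node12, node14, node15, node17, node20, node21, node23.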